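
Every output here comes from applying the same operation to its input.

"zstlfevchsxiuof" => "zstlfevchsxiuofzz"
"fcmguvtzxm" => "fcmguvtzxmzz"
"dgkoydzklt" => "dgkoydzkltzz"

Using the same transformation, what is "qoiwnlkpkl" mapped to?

Rule — append "zz".
Applying that to "qoiwnlkpkl" gives "qoiwnlkpklzz".

qoiwnlkpklzz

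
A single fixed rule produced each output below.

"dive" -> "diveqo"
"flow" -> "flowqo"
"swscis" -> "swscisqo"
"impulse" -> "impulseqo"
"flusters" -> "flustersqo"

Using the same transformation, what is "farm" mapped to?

Rule — append "qo".
On "farm" that produces "farmqo".

farmqo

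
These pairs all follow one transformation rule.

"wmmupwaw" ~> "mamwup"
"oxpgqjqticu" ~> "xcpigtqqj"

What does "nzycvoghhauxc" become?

zxyucavhohg

The rule is to take characters alternately from the front and the back (1st, last, 2nd, 2nd-last, ...), then delete the first 2 characters.
On "nzycvoghhauxc" that produces "zxyucavhohg".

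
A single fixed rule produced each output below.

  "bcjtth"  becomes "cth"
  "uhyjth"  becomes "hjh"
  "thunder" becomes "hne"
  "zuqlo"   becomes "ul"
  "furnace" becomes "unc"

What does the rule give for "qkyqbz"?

In each case the input is transformed by: keep every other character starting from the second (positions 2nd, 4th, 6th, ...).
So "qkyqbz" becomes "kqz".

kqz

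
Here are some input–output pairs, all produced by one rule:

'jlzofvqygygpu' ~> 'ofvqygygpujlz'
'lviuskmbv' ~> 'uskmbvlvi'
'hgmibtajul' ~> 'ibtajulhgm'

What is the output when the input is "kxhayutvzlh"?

ayutvzlhkxh

The transformation: move the first 3 characters to the end (rotate left by 3).
For "kxhayutvzlh" the result is "ayutvzlhkxh".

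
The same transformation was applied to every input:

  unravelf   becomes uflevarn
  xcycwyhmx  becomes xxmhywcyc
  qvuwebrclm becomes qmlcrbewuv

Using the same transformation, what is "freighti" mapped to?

The rule is to move the first character to the end, then reverse the string.
"freighti" → "reightif" → "fithgier".

fithgier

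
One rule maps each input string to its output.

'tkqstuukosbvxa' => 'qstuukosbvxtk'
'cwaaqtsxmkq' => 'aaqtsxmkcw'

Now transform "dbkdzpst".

In each case the input is transformed by: delete the last character, then move the first 2 characters to the end (rotate left by 2).
Applying both steps to "dbkdzpst": "dbkdzps", then "kdzpsdb".

kdzpsdb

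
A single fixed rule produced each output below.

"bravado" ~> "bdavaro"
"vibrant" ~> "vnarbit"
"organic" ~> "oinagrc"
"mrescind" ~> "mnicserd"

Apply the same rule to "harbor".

The pattern: swap the first and last characters, then reverse the string.
Applying that to "harbor" gives "hobrar".

hobrar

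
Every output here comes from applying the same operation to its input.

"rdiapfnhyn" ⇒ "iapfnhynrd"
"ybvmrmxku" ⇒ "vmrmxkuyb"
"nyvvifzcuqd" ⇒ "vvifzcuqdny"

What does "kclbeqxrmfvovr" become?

Rule — move the first 2 characters to the end (rotate left by 2).
Doing the same to "kclbeqxrmfvovr": "lbeqxrmfvovrkc".

lbeqxrmfvovrkc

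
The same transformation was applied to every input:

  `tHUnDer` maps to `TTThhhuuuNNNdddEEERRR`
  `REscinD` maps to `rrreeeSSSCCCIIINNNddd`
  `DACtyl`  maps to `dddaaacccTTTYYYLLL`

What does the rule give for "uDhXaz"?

UUUdddHHHxxxAAAZZZ

The rule is to repeat every character 3 times, then flip the case of every letter.
Applying both steps to "uDhXaz": "uuuDDDhhhXXXaaazzz", then "UUUdddHHHxxxAAAZZZ".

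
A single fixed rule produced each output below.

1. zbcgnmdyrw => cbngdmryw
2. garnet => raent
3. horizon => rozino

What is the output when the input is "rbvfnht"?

vbnfth

Each output is the input with this applied: delete the first character, then swap each adjacent pair of characters (1↔2, 3↔4, ...).
On "rbvfnht": the first step gives "bvfnht", and the second then gives "vbnfth".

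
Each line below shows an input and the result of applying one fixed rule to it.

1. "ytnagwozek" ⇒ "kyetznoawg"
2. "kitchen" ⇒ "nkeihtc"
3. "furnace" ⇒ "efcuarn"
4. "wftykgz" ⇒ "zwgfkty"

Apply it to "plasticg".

The transformation: take characters alternately from the front and the back (1st, last, 2nd, 2nd-last, ...), then swap each adjacent pair of characters (1↔2, 3↔4, ...).
On "plasticg" that produces "gpcliats".

gpcliats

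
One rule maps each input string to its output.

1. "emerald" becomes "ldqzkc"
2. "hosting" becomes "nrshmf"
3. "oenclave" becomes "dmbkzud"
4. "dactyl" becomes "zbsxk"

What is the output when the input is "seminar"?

The rule is to shift every letter 1 place backward in the alphabet (wrapping around), then delete the first character.
For "seminar", step one produces "rdlhmzq"; step two turns that into "dlhmzq".
(Check on "emerald": → "dldqzkc" → "ldqzkc" ✓)

dlhmzq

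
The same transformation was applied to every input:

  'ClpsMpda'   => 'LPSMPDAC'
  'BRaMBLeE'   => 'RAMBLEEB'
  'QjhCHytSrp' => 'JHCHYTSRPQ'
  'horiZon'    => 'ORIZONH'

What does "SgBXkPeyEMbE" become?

GBXKPEYEMBES

Looking at the pairs, the operation is to move the first character to the end, then convert every letter to uppercase.
So "SgBXkPeyEMbE" becomes "GBXKPEYEMBES".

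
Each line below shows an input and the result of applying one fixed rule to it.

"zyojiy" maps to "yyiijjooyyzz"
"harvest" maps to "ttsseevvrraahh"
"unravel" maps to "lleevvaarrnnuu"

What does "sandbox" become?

xxoobbddnnaass

The pattern: double every character, then reverse the string.
Applying both steps to "sandbox": "ssaannddbbooxx", then "xxoobbddnnaass".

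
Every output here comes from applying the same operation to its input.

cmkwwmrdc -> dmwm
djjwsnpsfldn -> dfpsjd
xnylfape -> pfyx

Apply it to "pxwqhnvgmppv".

pmvhwp

Each output is the input with this applied: reverse the string, then keep every other character starting from the second (positions 2nd, 4th, 6th, ...).
On "pxwqhnvgmppv": the first step gives "vppmgvnhqwxp", and the second then gives "pmvhwp".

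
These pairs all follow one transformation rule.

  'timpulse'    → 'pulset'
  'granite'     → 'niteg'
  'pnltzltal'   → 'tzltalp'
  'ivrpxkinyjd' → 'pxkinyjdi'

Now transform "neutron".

tronn

The rule is to move the first character to the end, then delete the first 2 characters.
Applying both steps to "neutron": "eutronn", then "tronn".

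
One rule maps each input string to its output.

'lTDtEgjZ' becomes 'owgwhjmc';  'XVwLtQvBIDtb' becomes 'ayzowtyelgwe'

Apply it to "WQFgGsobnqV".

Looking at the pairs, the operation is to shift every letter 3 places forward in the alphabet (wrapping around), then convert every letter to lowercase.
"WQFgGsobnqV" → "ZTIjJvreqtY" → "ztijjvreqty".

ztijjvreqty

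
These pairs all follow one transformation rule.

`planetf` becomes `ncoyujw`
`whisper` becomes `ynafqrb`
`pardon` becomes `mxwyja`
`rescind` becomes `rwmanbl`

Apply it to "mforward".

jamvoxaf

Each output is the input with this applied: shift every letter 9 places forward in the alphabet (wrapping around), then move the last 3 characters to the front (rotate right by 3).
"mforward" → "jamvoxaf".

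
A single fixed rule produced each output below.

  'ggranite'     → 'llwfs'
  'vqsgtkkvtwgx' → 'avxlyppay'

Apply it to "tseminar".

yxjrn

The transformation: delete the last 3 characters, then shift every letter 5 places forward in the alphabet (wrapping around).
Applying both steps to "tseminar": "tsemi", then "yxjrn".
(Check on "vqsgtkkvtwgx": → "vqsgtkkvt" → "avxlyppay" ✓)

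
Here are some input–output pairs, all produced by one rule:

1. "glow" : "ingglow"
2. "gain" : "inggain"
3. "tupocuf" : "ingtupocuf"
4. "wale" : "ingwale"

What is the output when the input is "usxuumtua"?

The transformation: prepend "ing".
Applying that to "usxuumtua" gives "ingusxuumtua".

ingusxuumtua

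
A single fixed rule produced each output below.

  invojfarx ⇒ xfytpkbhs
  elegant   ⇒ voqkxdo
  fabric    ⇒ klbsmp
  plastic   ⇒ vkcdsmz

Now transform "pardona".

The transformation: move the first character to the end, then shift every letter 10 places forward in the alphabet (wrapping around).
"pardona" → "ardonap" → "kbnyxkz".

kbnyxkz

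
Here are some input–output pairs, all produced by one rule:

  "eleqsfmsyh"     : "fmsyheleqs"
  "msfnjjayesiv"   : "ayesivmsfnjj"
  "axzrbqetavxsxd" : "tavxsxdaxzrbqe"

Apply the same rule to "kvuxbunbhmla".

The transformation: swap the front and back halves of the string.
Applying that to "kvuxbunbhmla" gives "nbhmlakvuxbu".

nbhmlakvuxbu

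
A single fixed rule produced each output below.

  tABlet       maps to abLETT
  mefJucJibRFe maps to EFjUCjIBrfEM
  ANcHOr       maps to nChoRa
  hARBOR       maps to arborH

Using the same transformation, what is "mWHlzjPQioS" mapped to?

whLZJpqIOsM

Each output is the input with this applied: flip the case of every letter, then move the first character to the end.
On "mWHlzjPQioS": the first step gives "MwhLZJpqIOs", and the second then gives "whLZJpqIOsM".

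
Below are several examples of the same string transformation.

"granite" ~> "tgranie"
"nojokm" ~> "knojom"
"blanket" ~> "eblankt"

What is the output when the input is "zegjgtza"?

Looking at the pairs, the operation is to move the last character to the front, then swap the first and last characters.
Starting from "zegjgtza": after the first operation, "azegjgtz"; after the second, "zzegjgta".

zzegjgta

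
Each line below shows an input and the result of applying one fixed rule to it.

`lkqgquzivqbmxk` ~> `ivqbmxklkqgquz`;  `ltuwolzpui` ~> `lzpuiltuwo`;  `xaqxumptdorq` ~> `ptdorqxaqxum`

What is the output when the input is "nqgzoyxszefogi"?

szefoginqgzoyx

Each output is the input with this applied: swap the front and back halves of the string.
So "nqgzoyxszefogi" becomes "szefoginqgzoyx".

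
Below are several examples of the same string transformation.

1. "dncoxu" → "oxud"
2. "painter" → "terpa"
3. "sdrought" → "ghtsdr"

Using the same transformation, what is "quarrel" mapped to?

Rule — move the last 3 characters to the front (rotate right by 3), then delete the last 2 characters.
"quarrel" → "relquar" → "relqu".
(Check on "dncoxu": → "oxudnc" → "oxud" ✓)

relqu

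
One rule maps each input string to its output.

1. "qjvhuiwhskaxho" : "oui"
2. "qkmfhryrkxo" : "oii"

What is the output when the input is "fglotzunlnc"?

What's happening: shift every letter 2 places backward in the alphabet (wrapping around), then keep only the vowels.
"fglotzunlnc" → "dejmrxsljla" → "ea".

ea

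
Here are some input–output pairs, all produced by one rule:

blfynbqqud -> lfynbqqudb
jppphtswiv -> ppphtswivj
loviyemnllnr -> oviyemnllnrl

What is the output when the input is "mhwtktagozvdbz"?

The pattern: move the first character to the end.
So "mhwtktagozvdbz" becomes "hwtktagozvdbzm".

hwtktagozvdbzm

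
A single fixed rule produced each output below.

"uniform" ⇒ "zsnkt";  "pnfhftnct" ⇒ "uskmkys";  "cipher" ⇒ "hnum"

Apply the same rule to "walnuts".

bfqsz

The transformation: delete the last 2 characters, then shift every letter 5 places forward in the alphabet (wrapping around).
On "walnuts": the first step gives "walnu", and the second then gives "bfqsz".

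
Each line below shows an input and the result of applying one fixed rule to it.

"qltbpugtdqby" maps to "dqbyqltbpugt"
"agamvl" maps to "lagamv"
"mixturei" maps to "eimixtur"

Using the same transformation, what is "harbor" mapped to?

Rule — move the first 2 characters to the end (rotate left by 2), then swap the front and back halves of the string.
For "harbor", step one produces "rborha"; step two turns that into "rharbo".

rharbo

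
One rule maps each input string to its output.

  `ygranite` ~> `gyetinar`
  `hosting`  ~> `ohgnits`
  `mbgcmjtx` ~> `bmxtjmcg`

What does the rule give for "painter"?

apretni

Each output is the input with this applied: reverse the string, then move the last 2 characters to the front (rotate right by 2).
Applying that to "painter" gives "apretni".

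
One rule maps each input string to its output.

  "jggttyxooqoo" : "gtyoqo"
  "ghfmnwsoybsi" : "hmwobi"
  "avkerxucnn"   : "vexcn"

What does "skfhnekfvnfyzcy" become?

The pattern: keep every other character starting from the second (positions 2nd, 4th, 6th, ...).
Applying that to "skfhnekfvnfyzcy" gives "khefnyc".

khefnyc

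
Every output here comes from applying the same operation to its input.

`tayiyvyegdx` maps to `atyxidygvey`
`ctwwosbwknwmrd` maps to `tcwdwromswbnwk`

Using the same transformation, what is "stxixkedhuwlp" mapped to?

Each output is the input with this applied: move the first character to the end, then take characters alternately from the front and the back (1st, last, 2nd, 2nd-last, ...).
Working it through for "stxixkedhuwlp": intermediate "txixkedhuwlps", final "tsxpilxwkuehd".

tsxpilxwkuehd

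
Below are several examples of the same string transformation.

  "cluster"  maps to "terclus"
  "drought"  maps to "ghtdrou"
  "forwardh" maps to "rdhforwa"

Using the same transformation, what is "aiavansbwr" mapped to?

What's happening: move the last 3 characters to the front (rotate right by 3).
On "aiavansbwr" that produces "bwraiavans".

bwraiavans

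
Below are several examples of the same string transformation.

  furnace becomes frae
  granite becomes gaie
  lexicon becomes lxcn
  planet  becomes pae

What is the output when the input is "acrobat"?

Rule — keep every other character starting from the first (positions 1st, 3rd, 5th, ...).
For "acrobat" the result is "arbt".

arbt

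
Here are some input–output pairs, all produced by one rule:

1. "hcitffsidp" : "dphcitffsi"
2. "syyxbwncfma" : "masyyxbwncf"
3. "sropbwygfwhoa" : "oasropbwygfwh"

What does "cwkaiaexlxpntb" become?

Rule — move the last 2 characters to the front (rotate right by 2).
"cwkaiaexlxpntb" → "tbcwkaiaexlxpn".

tbcwkaiaexlxpn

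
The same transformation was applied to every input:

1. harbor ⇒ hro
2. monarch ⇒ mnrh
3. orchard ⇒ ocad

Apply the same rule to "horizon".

The rule is to keep every other character starting from the first (positions 1st, 3rd, 5th, ...).
For "horizon" the result is "hrzn".

hrzn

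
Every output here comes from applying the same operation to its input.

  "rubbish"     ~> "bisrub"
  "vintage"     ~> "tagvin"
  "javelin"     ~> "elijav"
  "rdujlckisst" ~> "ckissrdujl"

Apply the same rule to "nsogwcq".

In each case the input is transformed by: delete the last character, then swap the front and back halves of the string.
"nsogwcq" → "nsogwc" → "gwcnso".

gwcnso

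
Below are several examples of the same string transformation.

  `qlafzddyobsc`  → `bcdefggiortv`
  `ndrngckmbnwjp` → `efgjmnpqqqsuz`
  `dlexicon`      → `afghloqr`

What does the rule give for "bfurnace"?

Looking at the pairs, the operation is to shift every letter 3 places forward in the alphabet (wrapping around), then sort the characters into alphabetical order.
Applying both steps to "bfurnace": "eixuqdfh", then "defhiqux".

defhiqux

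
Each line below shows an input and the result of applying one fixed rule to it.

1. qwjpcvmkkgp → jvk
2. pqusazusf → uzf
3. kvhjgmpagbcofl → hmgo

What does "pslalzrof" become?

The rule is to keep one character in every 3, starting at position 3 (positions 3rd, 6th, 9th, ...).
For "pslalzrof" the result is "lzf".

lzf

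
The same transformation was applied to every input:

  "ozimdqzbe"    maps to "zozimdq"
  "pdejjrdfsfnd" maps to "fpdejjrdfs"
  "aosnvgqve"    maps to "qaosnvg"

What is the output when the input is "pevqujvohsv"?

hpevqujvo

The transformation: delete the last 2 characters, then move the last character to the front.
For "pevqujvohsv", step one produces "pevqujvoh"; step two turns that into "hpevqujvo".
(Check on "aosnvgqve": → "aosnvgq" → "qaosnvg" ✓)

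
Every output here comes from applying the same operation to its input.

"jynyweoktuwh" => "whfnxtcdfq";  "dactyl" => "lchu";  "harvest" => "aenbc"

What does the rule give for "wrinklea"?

rwtunj

In each case the input is transformed by: delete the first 2 characters, then shift every letter 9 places forward in the alphabet (wrapping around).
"wrinklea" → "inklea" → "rwtunj".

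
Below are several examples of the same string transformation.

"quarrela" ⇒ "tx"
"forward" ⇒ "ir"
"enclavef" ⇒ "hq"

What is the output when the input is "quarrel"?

The transformation: shift every letter 3 places forward in the alphabet (wrapping around), then keep only the first 2 characters.
For "quarrel", step one produces "txduuho"; step two turns that into "tx".

tx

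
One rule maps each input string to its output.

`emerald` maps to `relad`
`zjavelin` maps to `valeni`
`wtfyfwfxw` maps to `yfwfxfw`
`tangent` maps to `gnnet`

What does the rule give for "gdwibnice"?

What's happening: swap each adjacent pair of characters (1↔2, 3↔4, ...), then delete the first 2 characters.
Applying both steps to "gdwibnice": "dgiwnbcie", then "iwnbcie".
(Check on "tangent": → "atgnnet" → "gnnet" ✓)

iwnbcie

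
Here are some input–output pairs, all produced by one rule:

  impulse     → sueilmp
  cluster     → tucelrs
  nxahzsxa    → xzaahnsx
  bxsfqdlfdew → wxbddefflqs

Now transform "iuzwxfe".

xzefiuw

Rule — sort the characters into alphabetical order, then move the last 2 characters to the front (rotate right by 2).
Doing the same to "iuzwxfe": "xzefiuw".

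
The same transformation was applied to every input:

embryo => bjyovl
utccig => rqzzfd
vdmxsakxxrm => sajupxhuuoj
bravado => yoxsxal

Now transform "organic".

Each output is the input with this applied: shift every letter 3 places backward in the alphabet (wrapping around).
"organic" → "lodxkfz".

lodxkfz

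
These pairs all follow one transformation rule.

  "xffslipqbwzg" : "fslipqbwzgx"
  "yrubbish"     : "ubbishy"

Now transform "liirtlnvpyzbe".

The rule is to move the first character to the end, then delete the first character.
Applying both steps to "liirtlnvpyzbe": "iirtlnvpyzbel", then "irtlnvpyzbel".

irtlnvpyzbel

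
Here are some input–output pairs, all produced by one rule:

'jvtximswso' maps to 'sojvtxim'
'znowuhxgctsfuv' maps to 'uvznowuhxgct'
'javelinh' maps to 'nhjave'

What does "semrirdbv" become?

Rule — move the last 2 characters to the front (rotate right by 2), then delete the last 2 characters.
Working it through for "semrirdbv": intermediate "bvsemrird", final "bvsemri".

bvsemri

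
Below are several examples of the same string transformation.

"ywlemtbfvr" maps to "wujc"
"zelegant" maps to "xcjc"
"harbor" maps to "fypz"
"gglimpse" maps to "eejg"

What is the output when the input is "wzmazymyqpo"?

Looking at the pairs, the operation is to shift every letter 2 places backward in the alphabet (wrapping around), then keep only the first 4 characters.
"wzmazymyqpo" → "uxkyxwkwonm" → "uxky".
(Check on "ywlemtbfvr": → "wujckrzdtp" → "wujc" ✓)

uxky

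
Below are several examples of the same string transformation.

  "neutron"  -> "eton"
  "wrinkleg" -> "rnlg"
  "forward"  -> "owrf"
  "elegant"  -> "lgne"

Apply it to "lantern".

Each output is the input with this applied: move the first character to the end, then keep every other character starting from the first (positions 1st, 3rd, 5th, ...).
"lantern" → "anternl" → "atrl".
(Check on "elegant": → "legante" → "lgne" ✓)

atrl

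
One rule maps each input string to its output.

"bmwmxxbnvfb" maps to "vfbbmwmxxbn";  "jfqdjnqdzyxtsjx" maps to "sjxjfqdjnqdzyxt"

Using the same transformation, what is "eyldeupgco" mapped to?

gcoeyldeup

The pattern: move the last 3 characters to the front (rotate right by 3).
Applying that to "eyldeupgco" gives "gcoeyldeup".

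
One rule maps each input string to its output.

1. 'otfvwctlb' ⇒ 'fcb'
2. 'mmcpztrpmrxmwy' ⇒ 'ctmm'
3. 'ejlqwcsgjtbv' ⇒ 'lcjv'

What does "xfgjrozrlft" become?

The rule is to keep one character in every 3, starting at position 3 (positions 3rd, 6th, 9th, ...).
For "xfgjrozrlft" the result is "gol".

gol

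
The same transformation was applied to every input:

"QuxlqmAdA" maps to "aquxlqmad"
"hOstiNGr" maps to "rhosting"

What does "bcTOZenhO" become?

obctozenh

Looking at the pairs, the operation is to move the last character to the front, then convert every letter to lowercase.
"bcTOZenhO" → "ObcTOZenh" → "obctozenh".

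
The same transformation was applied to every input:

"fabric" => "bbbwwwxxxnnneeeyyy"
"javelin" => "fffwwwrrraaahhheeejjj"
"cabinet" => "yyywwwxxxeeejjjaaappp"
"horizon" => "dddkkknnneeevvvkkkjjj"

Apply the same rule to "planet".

lllhhhwwwjjjaaappp

What's happening: shift every letter 4 places backward in the alphabet (wrapping around), then repeat every character 3 times.
Applying both steps to "planet": "lhwjap", then "lllhhhwwwjjjaaappp".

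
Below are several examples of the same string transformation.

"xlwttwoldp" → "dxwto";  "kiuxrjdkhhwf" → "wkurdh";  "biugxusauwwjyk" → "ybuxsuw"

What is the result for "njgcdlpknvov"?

Each output is the input with this applied: move the last 3 characters to the front (rotate right by 3), then keep every other character starting from the second (positions 2nd, 4th, 6th, ...).
On "njgcdlpknvov": the first step gives "vovnjgcdlpkn", and the second then gives "ongdpn".

ongdpn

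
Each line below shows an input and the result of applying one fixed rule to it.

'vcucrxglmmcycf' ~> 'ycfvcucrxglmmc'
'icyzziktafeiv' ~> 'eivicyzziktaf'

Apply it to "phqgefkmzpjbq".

jbqphqgefkmzp

The pattern: move the last 3 characters to the front (rotate right by 3).
Doing the same to "phqgefkmzpjbq": "jbqphqgefkmzp".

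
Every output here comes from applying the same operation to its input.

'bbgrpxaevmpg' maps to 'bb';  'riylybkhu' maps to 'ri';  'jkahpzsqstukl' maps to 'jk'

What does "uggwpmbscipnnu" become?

ug

In each case the input is transformed by: keep only the first 2 characters.
For "uggwpmbscipnnu" the result is "ug".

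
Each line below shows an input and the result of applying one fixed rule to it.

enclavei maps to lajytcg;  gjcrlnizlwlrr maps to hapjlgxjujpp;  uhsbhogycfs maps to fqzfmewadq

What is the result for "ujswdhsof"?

The pattern: delete the first character, then shift every letter 2 places backward in the alphabet (wrapping around).
So "ujswdhsof" becomes "hqubfqmd".
(Check on "gjcrlnizlwlrr": → "jcrlnizlwlrr" → "hapjlgxjujpp" ✓)

hqubfqmd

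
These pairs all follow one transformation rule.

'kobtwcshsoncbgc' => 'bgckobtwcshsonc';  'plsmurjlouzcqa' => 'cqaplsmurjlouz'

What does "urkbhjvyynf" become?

ynfurkbhjvy

Looking at the pairs, the operation is to move the last 3 characters to the front (rotate right by 3).
So "urkbhjvyynf" becomes "ynfurkbhjvy".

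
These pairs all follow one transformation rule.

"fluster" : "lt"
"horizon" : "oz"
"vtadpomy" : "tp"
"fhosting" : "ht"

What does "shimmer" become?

The transformation: move the last character to the front, then keep one character in every 3, starting at position 3 (positions 3rd, 6th, 9th, ...).
"shimmer" → "rshimme" → "hm".

hm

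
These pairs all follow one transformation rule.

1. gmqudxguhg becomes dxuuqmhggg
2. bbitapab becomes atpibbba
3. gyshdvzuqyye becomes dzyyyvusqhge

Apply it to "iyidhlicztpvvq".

czyvvtqpliiihd

Each output is the input with this applied: sort the characters into reverse alphabetical order, then move the last character to the front.
On "iyidhlicztpvvq": the first step gives "zyvvtqpliiihdc", and the second then gives "czyvvtqpliiihd".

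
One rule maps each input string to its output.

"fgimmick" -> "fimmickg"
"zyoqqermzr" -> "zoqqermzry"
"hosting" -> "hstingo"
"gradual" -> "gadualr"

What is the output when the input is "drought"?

What's happening: move the first character to the end, then swap the first and last characters.
Working it through for "drought": intermediate "roughtd", final "doughtr".

doughtr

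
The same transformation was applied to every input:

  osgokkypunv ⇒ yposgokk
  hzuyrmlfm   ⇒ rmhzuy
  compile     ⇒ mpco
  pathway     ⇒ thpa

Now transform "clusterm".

stclu

Looking at the pairs, the operation is to delete the last 3 characters, then move the last 2 characters to the front (rotate right by 2).
For "clusterm", step one produces "clust"; step two turns that into "stclu".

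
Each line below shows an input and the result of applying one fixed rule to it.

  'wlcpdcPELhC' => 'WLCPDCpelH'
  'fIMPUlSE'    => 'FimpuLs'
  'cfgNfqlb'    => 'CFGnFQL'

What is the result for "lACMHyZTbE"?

LacmhYztB

Each output is the input with this applied: delete the last character, then flip the case of every letter.
For "lACMHyZTbE", step one produces "lACMHyZTb"; step two turns that into "LacmhYztB".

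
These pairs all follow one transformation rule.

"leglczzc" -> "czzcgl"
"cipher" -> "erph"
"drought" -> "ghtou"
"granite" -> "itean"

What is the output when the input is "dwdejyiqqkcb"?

jyiqqkcbde

Looking at the pairs, the operation is to delete the first 2 characters, then move the first 2 characters to the end (rotate left by 2).
"dwdejyiqqkcb" → "dejyiqqkcb" → "jyiqqkcbde".
(Check on "granite": → "anite" → "itean" ✓)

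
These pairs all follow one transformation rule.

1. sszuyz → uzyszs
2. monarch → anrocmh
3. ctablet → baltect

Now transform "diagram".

Rule — move the first 3 characters to the end (rotate left by 3), then take characters alternately from the front and the back (1st, last, 2nd, 2nd-last, ...).
Working it through for "diagram": intermediate "gramdia", final "gariadm".
(Check on "monarch": → "archmon" → "anrocmh" ✓)

gariadm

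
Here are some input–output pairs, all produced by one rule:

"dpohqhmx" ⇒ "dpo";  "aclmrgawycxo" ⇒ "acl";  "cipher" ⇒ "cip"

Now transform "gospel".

The transformation: keep only the first 3 characters.
"gospel" → "gos".

gos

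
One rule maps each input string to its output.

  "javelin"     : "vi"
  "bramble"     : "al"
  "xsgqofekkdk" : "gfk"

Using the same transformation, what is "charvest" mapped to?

ae

Each output is the input with this applied: keep one character in every 3, starting at position 3 (positions 3rd, 6th, 9th, ...).
For "charvest" the result is "ae".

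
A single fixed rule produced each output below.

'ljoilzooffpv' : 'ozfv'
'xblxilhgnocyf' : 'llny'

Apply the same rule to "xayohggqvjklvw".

ygvl

The pattern: keep one character in every 3, starting at position 3 (positions 3rd, 6th, 9th, ...).
Applying that to "xayohggqvjklvw" gives "ygvl".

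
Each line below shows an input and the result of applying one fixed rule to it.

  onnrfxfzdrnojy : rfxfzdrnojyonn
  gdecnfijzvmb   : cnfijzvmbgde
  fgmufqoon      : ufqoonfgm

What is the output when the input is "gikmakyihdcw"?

makyihdcwgik

Each output is the input with this applied: move the first 3 characters to the end (rotate left by 3).
"gikmakyihdcw" → "makyihdcwgik".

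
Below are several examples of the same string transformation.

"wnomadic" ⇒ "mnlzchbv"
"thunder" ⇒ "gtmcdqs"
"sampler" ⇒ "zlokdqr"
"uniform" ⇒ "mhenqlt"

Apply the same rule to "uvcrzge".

The transformation: shift every letter 1 place backward in the alphabet (wrapping around), then move the first character to the end.
On "uvcrzge": the first step gives "tubqyfd", and the second then gives "ubqyfdt".

ubqyfdt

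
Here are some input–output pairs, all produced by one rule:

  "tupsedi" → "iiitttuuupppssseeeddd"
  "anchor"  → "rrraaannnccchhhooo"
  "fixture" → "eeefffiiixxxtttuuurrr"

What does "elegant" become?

Rule — move the last character to the front, then repeat every character 3 times.
So "elegant" becomes "ttteeellleeegggaaannn".

ttteeellleeegggaaannn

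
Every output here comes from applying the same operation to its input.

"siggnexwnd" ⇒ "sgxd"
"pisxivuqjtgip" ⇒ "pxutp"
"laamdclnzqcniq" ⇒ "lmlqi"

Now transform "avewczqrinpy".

The transformation: keep one character in every 3, starting at position 1 (positions 1st, 4th, 7th, ...).
"avewczqrinpy" → "awqn".

awqn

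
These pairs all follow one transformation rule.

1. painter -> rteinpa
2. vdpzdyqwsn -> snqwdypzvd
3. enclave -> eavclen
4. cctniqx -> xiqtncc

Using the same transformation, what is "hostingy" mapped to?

gyinstho

Rule — swap each adjacent pair of characters (1↔2, 3↔4, ...), then reverse the string.
Starting from "hostingy": after the first operation, "ohtsniyg"; after the second, "gyinstho".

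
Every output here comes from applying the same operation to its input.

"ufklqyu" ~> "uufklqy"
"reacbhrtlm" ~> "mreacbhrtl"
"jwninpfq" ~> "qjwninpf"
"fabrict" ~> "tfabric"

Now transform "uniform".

In each case the input is transformed by: move the last character to the front.
Doing the same to "uniform": "munifor".

munifor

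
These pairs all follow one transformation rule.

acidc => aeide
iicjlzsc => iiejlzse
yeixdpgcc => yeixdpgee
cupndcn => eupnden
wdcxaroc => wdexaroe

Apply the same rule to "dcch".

The pattern: replace every "c" with "e".
Applying that to "dcch" gives "deeh".

deeh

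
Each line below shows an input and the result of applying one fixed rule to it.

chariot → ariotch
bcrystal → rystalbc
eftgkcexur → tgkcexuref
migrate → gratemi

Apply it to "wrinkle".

Each output is the input with this applied: move the first 2 characters to the end (rotate left by 2).
For "wrinkle" the result is "inklewr".

inklewr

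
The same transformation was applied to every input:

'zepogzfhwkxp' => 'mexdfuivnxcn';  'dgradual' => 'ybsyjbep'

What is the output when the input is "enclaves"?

jytcqcla

The rule is to shift every letter 2 places backward in the alphabet (wrapping around), then move the first 3 characters to the end (rotate left by 3).
Starting from "enclaves": after the first operation, "clajytcq"; after the second, "jytcqcla".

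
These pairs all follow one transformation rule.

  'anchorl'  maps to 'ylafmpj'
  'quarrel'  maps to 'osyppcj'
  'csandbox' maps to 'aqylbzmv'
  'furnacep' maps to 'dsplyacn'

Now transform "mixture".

kgvrspc

Looking at the pairs, the operation is to shift every letter 2 places backward in the alphabet (wrapping around).
On "mixture" that produces "kgvrspc".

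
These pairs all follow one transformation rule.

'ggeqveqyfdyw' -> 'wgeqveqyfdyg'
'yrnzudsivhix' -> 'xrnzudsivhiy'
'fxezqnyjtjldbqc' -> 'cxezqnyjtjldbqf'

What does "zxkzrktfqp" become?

pxkzrktfqz

What's happening: swap the first and last characters.
Doing the same to "zxkzrktfqp": "pxkzrktfqz".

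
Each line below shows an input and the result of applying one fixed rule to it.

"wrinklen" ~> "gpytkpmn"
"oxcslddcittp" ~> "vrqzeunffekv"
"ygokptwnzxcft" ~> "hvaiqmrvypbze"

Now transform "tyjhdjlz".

Each output is the input with this applied: shift every letter 2 places forward in the alphabet (wrapping around), then move the last 2 characters to the front (rotate right by 2).
On "tyjhdjlz": the first step gives "valjflnb", and the second then gives "nbvaljfl".

nbvaljfl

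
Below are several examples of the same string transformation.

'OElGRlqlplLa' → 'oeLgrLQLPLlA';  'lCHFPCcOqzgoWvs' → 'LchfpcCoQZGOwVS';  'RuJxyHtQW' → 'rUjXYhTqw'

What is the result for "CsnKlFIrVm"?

cSNkLfiRvM

Looking at the pairs, the operation is to flip the case of every letter.
So "CsnKlFIrVm" becomes "cSNkLfiRvM".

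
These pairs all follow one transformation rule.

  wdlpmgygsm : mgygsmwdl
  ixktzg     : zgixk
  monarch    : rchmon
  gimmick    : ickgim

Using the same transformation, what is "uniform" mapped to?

ormuni

The pattern: move the first 3 characters to the end (rotate left by 3), then delete the first character.
"uniform" → "ormuni".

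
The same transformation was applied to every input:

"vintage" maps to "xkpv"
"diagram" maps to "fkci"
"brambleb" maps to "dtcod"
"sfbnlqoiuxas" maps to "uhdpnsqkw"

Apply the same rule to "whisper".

Each output is the input with this applied: shift every letter 2 places forward in the alphabet (wrapping around), then delete the last 3 characters.
On "whisper": the first step gives "yjkurgt", and the second then gives "yjku".

yjku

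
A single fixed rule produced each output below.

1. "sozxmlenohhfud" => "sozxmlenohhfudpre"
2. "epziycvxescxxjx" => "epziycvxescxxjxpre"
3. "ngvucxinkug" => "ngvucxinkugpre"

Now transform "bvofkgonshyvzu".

What's happening: append "pre".
Applying that to "bvofkgonshyvzu" gives "bvofkgonshyvzupre".

bvofkgonshyvzupre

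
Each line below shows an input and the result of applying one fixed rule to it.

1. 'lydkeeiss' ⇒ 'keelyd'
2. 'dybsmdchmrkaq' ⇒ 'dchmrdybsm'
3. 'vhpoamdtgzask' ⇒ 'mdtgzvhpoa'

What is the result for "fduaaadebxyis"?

Each output is the input with this applied: delete the last 3 characters, then swap the front and back halves of the string.
For "fduaaadebxyis", step one produces "fduaaadebx"; step two turns that into "adebxfduaa".

adebxfduaa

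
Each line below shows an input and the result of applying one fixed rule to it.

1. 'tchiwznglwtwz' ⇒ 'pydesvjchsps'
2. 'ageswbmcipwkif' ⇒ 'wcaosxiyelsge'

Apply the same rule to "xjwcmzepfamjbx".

The rule is to delete the last character, then shift every letter 4 places backward in the alphabet (wrapping around).
"xjwcmzepfamjbx" → "xjwcmzepfamjb" → "tfsyivalbwifx".

tfsyivalbwifx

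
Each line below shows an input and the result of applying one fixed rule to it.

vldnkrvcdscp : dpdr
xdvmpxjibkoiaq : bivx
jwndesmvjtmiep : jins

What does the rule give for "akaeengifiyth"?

Each output is the input with this applied: keep one character in every 3, starting at position 3 (positions 3rd, 6th, 9th, ...), then move the first 2 characters to the end (rotate left by 2).
On "akaeengifiyth": the first step gives "anft", and the second then gives "ftan".

ftan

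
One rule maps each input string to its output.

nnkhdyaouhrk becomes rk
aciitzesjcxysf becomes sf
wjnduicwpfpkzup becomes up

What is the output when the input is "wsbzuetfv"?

fv

The pattern: keep only the last 2 characters.
For "wsbzuetfv" the result is "fv".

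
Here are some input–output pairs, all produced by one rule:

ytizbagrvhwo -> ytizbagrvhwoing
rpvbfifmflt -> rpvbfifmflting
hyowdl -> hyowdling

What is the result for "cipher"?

The rule is to append "ing".
So "cipher" becomes "ciphering".

ciphering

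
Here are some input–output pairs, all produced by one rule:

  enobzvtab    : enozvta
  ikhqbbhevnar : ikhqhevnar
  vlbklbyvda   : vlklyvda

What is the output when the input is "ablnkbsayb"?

alnksay

The transformation: remove every "b".
Applying that to "ablnkbsayb" gives "alnksay".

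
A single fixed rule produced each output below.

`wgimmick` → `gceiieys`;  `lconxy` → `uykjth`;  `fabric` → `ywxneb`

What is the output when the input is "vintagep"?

lejpwcar

Looking at the pairs, the operation is to shift every letter 4 places backward in the alphabet (wrapping around), then swap the first and last characters.
For "vintagep" the result is "lejpwcar".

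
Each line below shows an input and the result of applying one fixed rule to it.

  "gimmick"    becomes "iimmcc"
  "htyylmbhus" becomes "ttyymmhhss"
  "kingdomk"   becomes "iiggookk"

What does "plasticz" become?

llssiizz

What's happening: keep every other character starting from the second (positions 2nd, 4th, 6th, ...), then double every character.
Working it through for "plasticz": intermediate "lsiz", final "llssiizz".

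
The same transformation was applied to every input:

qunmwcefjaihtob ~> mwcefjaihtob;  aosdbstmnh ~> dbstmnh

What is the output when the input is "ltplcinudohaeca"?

lcinudohaeca

Each output is the input with this applied: delete the first 3 characters.
Applying that to "ltplcinudohaeca" gives "lcinudohaeca".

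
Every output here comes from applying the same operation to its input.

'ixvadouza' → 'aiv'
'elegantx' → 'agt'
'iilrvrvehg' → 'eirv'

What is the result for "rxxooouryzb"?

bouy

Looking at the pairs, the operation is to sort the characters into alphabetical order, then keep one character in every 3, starting at position 1 (positions 1st, 4th, 7th, ...).
On "rxxooouryzb" that produces "bouy".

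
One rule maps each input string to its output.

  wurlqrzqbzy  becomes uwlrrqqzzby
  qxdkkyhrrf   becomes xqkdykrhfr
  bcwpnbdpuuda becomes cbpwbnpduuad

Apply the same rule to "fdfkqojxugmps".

dfkfoqxjgupms

Looking at the pairs, the operation is to swap each adjacent pair of characters (1↔2, 3↔4, ...).
Doing the same to "fdfkqojxugmps": "dfkfoqxjgupms".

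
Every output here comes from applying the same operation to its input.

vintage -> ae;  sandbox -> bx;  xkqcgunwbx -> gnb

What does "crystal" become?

tl

The rule is to keep every other character starting from the first (positions 1st, 3rd, 5th, ...), then delete the first 2 characters.
Applying both steps to "crystal": "cytl", then "tl".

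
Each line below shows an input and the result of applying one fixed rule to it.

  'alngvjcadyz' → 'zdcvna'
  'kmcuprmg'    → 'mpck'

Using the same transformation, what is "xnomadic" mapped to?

iaox

Each output is the input with this applied: keep every other character starting from the first (positions 1st, 3rd, 5th, ...), then reverse the string.
"xnomadic" → "iaox".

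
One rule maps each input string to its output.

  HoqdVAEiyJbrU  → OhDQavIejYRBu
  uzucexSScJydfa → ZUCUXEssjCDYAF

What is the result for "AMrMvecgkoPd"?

The rule is to swap each adjacent pair of characters (1↔2, 3↔4, ...), then flip the case of every letter.
Applying both steps to "AMrMvecgkoPd": "MAMrevgcokdP", then "mamREVGCOKDp".
(Check on "uzucexSScJydfa": → "zucuxeSSJcdyaf" → "ZUCUXEssjCDYAF" ✓)

mamREVGCOKDp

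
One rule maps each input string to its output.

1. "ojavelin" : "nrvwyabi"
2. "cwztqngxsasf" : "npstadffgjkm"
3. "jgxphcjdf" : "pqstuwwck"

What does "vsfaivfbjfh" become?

Each output is the input with this applied: sort the characters into alphabetical order, then shift every letter 13 places forward in the alphabet (wrapping around) — i.e. ROT13.
Applying both steps to "vsfaivfbjfh": "abfffhijsvv", then "nosssuvwfii".

nosssuvwfii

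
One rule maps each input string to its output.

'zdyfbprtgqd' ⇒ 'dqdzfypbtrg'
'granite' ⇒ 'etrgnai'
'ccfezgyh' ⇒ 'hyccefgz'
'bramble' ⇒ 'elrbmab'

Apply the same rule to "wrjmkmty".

ytrwmjmk

What's happening: move the last 2 characters to the front (rotate right by 2), then swap each adjacent pair of characters (1↔2, 3↔4, ...).
For "wrjmkmty", step one produces "tywrjmkm"; step two turns that into "ytrwmjmk".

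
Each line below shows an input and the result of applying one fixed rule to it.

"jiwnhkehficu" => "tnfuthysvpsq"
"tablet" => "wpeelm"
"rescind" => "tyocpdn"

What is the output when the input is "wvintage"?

The rule is to shift every letter 11 places forward in the alphabet (wrapping around), then move the last 3 characters to the front (rotate right by 3).
For "wvintage", step one produces "hgtyelrp"; step two turns that into "lrphgtye".

lrphgtye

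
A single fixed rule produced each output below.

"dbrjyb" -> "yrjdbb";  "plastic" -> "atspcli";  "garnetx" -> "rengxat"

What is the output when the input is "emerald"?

Rule — take characters alternately from the front and the back (1st, last, 2nd, 2nd-last, ...), then move the last 3 characters to the front (rotate right by 3).
Working it through for "emerald": intermediate "edmlear", final "earedml".
(Check on "dbrjyb": → "dbbyrj" → "yrjdbb" ✓)

earedml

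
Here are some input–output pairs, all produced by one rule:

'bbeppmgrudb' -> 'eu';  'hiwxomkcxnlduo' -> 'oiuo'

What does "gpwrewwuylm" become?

ue

Each output is the input with this applied: take characters alternately from the front and the back (1st, last, 2nd, 2nd-last, ...), then keep only the vowels.
Starting from "gpwrewwuylm": after the first operation, "gmplwyrueww"; after the second, "ue".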